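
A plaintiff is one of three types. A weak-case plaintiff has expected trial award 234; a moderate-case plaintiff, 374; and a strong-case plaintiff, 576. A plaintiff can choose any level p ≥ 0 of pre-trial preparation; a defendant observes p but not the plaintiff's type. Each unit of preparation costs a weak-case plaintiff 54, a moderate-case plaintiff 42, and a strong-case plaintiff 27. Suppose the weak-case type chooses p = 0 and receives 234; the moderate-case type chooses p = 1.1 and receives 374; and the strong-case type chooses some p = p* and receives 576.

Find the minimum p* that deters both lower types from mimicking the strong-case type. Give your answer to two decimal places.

Weak-case type (on-path payoff 234) won't mimic when 234 ≥ 576 − 54·p*, i.e. p* ≥ 6.33.
Moderate-case type (on-path payoff 374 − 42×1.1 = 327.8) won't mimic when 327.8 ≥ 576 − 42·p*, i.e. p* ≥ 5.91.
Both must hold, so p* = max(6.33, 5.91) = 6.33. The weak-case type's constraint binds.

6.33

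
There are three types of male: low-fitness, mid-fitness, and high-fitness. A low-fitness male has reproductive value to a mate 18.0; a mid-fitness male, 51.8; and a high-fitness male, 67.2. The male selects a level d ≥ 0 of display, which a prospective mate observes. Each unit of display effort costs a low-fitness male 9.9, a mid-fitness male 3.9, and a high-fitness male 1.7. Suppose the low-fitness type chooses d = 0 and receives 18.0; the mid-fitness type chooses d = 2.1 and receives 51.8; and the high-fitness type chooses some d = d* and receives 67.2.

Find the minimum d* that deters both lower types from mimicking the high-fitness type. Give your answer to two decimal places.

Low-fitness type (on-path payoff 18.0) won't mimic when 18.0 ≥ 67.2 − 9.9·d*, i.e. d* ≥ 4.97.
Mid-fitness type (on-path payoff 51.8 − 3.9×2.1 = 43.61) won't mimic when 43.61 ≥ 67.2 − 3.9·d*, i.e. d* ≥ 6.05.
Both must hold, so d* = max(4.97, 6.05) = 6.05. The mid-fitness type's constraint binds.

6.05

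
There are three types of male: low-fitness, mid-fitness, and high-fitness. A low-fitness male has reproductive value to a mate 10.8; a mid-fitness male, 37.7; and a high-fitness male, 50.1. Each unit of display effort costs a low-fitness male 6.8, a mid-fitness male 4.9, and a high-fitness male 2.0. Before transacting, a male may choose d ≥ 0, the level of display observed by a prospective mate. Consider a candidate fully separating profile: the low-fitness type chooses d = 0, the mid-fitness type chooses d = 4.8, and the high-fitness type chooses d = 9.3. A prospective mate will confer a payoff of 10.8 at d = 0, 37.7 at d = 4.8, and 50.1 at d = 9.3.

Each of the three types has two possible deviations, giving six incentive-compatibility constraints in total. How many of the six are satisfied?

Low-fitness (own payoff 10.8): to d=4.8 gives 37.7 − 6.8×4.8 = 5.06 → no gain ✓; to d=9.3 gives 50.1 − 6.8×9.3 = -13.14 → no gain ✓.
High-fitness (own payoff 50.1 − 2.0×9.3 = 31.5): to d=0 gives 10.8 → no gain ✓; to d=4.8 gives 37.7 − 2.0×4.8 = 28.1 → no gain ✓.
Mid-fitness (own payoff 37.7 − 4.9×4.8 = 14.18): to d=0 gives 10.8 → no gain ✓; to d=9.3 gives 50.1 − 4.9×9.3 = 4.53 → no gain ✓.
6 of the 6 constraints hold; this profile is a separating equilibrium.

6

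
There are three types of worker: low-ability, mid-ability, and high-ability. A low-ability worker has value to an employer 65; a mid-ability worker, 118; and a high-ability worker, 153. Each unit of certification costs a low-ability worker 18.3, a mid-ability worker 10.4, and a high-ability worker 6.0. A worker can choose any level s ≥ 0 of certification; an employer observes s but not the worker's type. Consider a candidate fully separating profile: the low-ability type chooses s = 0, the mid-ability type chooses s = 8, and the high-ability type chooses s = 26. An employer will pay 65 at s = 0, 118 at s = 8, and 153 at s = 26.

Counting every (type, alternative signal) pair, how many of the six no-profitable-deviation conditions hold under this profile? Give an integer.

3

High-ability (own payoff 153 − 6.0×26 = -3): to s=0 gives 65 → profitable ✗; to s=8 gives 118 − 6.0×8 = 70 → profitable ✗.
Mid-ability (own payoff 118 − 10.4×8 = 34.8): to s=0 gives 65 → profitable ✗; to s=26 gives 153 − 10.4×26 = -117.4 → no gain ✓.
Low-ability (own payoff 65): to s=8 gives 118 − 18.3×8 = -28.4 → no gain ✓; to s=26 gives 153 − 18.3×26 = -322.8 → no gain ✓.
3 of the 6 constraints hold; not an equilibrium.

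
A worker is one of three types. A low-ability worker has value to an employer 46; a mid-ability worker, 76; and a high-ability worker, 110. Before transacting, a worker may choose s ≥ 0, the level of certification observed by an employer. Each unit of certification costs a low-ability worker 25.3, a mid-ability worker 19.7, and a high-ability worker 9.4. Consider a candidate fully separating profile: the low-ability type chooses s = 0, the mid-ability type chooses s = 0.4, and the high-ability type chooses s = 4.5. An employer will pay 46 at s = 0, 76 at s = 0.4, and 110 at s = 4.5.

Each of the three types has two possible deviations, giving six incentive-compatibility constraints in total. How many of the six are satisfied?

Mid-ability (own payoff 76 − 19.7×0.4 = 68.12): to s=0 gives 46 → no gain ✓; to s=4.5 gives 110 − 19.7×4.5 = 21.35 → no gain ✓.
High-ability (own payoff 110 − 9.4×4.5 = 67.7): to s=0 gives 46 → no gain ✓; to s=0.4 gives 76 − 9.4×0.4 = 72.24 → profitable ✗.
Low-ability (own payoff 46): to s=0.4 gives 76 − 25.3×0.4 = 65.88 → profitable ✗; to s=4.5 gives 110 − 25.3×4.5 = -3.85 → no gain ✓.
4 of the 6 constraints hold; not an equilibrium.

4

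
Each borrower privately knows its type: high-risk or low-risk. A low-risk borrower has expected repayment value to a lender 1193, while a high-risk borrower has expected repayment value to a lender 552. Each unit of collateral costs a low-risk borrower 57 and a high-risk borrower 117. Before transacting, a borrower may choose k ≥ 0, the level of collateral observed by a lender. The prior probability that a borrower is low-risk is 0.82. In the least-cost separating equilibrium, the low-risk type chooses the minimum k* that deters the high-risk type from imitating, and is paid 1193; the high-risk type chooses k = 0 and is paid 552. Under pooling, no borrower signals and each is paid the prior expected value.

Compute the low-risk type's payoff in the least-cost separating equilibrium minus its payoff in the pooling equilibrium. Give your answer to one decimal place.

-196.9

Least-cost separating signal: k* solves 552 = 1193 − 117·k*, so k* = (1193 − 552)/117 ≈ 5.4786.
Low-risk type's separating payoff: 1193 − 57 × k* = 1193 − 57 × (1193 − 552)/117 = 1193 − 36537/117 ≈ 880.718.
Pooling payoff: 0.82 × 1193 + 0.18 × 552 = 1077.62.
Difference: 880.718 − 1077.62 = -196.902, i.e. -196.9 to one decimal place.
The low-risk type would prefer the pooling outcome.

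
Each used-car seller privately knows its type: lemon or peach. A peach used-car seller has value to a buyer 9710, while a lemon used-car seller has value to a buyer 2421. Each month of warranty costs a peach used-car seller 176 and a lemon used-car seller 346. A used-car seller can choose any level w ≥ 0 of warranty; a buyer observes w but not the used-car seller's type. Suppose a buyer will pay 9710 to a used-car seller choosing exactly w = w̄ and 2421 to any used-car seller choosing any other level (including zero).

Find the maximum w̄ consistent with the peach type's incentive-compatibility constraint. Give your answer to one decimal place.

41.4

Choosing w̄ yields the peach type 9710 − 176·w̄; choosing zero yields 2421.
The peach type is indifferent at 9710 − 176·w̄ = 2421, i.e. w̄ = (9710 − 2421) / 176 ≈ 41.4.
For any w̄ above 41.4 the peach type would rather pool at zero, so separation collapses.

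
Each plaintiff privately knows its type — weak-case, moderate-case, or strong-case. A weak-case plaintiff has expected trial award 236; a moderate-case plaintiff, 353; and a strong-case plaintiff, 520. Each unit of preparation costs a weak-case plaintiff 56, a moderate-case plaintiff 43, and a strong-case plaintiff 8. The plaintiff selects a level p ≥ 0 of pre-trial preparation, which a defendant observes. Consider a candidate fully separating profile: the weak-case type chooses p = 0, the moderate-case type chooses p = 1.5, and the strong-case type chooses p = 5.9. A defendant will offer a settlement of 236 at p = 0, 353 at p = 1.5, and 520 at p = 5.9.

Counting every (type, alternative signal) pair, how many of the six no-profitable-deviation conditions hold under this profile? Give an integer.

Weak-case (own payoff 236): to p=1.5 gives 353 − 56×1.5 = 269 → profitable ✗; to p=5.9 gives 520 − 56×5.9 = 189.6 → no gain ✓.
Moderate-case (own payoff 353 − 43×1.5 = 288.5): to p=0 gives 236 → no gain ✓; to p=5.9 gives 520 − 43×5.9 = 266.3 → no gain ✓.
Strong-case (own payoff 520 − 8×5.9 = 472.8): to p=0 gives 236 → no gain ✓; to p=1.5 gives 353 − 8×1.5 = 341 → no gain ✓.
5 of the 6 constraints hold; not an equilibrium.

5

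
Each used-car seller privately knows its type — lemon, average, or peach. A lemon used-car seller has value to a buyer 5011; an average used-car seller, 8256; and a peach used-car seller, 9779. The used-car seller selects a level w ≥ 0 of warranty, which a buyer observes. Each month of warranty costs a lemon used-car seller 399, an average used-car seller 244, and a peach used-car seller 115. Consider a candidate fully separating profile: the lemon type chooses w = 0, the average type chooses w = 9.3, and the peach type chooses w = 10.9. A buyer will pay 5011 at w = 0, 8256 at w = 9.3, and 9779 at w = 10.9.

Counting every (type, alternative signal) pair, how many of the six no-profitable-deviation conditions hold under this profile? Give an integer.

4

Average (own payoff 8256 − 244×9.3 = 5986.8): to w=0 gives 5011 → no gain ✓; to w=10.9 gives 9779 − 244×10.9 = 7119.4 → profitable ✗.
Peach (own payoff 9779 − 115×10.9 = 8525.5): to w=0 gives 5011 → no gain ✓; to w=9.3 gives 8256 − 115×9.3 = 7186.5 → no gain ✓.
Lemon (own payoff 5011): to w=9.3 gives 8256 − 399×9.3 = 4545.3 → no gain ✓; to w=10.9 gives 9779 − 399×10.9 = 5429.9 → profitable ✗.
4 of the 6 constraints hold; not an equilibrium.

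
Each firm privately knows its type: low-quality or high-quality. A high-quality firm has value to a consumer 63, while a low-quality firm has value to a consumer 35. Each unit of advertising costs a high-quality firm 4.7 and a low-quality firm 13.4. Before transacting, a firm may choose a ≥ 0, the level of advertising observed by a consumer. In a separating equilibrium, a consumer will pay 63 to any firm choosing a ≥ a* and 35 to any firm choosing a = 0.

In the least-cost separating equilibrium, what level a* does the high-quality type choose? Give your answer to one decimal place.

2.1

A low-quality firm choosing a = 0 receives 35.
Imitating at a* instead would pay 63 at cost 13.4·a*, netting 63 − 13.4·a*.
Indifference: 35 = 63 − 13.4·a*, so a* = (63 − 35) / 13.4 ≈ 2.1.
This is the low-quality type's binding incentive-compatibility constraint; any a ≥ 2.1 sustains separation on that side.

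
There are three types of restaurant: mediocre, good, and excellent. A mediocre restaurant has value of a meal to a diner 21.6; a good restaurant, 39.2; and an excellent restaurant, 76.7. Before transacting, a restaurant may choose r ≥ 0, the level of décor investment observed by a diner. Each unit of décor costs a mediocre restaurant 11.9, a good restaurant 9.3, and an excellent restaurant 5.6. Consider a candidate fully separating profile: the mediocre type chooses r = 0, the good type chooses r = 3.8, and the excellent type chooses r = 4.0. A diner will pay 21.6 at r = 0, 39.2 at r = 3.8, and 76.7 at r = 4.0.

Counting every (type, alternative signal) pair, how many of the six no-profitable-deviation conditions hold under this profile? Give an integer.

Excellent (own payoff 76.7 − 5.6×4.0 = 54.3): to r=0 gives 21.6 → no gain ✓; to r=3.8 gives 39.2 − 5.6×3.8 = 17.92 → no gain ✓.
Mediocre (own payoff 21.6): to r=3.8 gives 39.2 − 11.9×3.8 = -6.02 → no gain ✓; to r=4.0 gives 76.7 − 11.9×4.0 = 29.1 → profitable ✗.
Good (own payoff 39.2 − 9.3×3.8 = 3.86): to r=0 gives 21.6 → profitable ✗; to r=4.0 gives 76.7 − 9.3×4.0 = 39.5 → profitable ✗.
3 of the 6 constraints hold; not an equilibrium.

3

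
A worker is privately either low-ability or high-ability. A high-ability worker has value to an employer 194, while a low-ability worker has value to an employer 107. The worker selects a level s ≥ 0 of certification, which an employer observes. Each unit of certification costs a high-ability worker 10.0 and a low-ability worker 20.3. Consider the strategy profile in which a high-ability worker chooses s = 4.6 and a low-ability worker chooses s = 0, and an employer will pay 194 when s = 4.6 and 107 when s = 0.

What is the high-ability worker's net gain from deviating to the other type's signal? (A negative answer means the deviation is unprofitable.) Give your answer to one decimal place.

-41.0

Playing s = 4.6 the high-ability worker receives 194 − 10.0 × 4.6 = 148.
Deviating to s = 0 yields 107 instead.
Gain from deviating: 107 − 148 = -41.0.
The gain is negative, so the high-ability type's incentive-compatibility constraint is satisfied.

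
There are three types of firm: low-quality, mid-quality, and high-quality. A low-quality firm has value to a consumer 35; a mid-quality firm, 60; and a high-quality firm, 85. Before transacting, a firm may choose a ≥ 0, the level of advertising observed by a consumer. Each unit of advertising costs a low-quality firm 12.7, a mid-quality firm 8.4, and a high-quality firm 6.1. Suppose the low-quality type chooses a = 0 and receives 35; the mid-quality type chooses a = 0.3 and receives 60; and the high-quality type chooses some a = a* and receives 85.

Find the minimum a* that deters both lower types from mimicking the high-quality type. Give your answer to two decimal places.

3.94

Low-quality type (on-path payoff 35) won't mimic when 35 ≥ 85 − 12.7·a*, i.e. a* ≥ 3.94.
Mid-quality type (on-path payoff 60 − 8.4×0.3 = 57.48) won't mimic when 57.48 ≥ 85 − 8.4·a*, i.e. a* ≥ 3.28.
Both must hold, so a* = max(3.94, 3.28) = 3.94. The low-quality type's constraint binds.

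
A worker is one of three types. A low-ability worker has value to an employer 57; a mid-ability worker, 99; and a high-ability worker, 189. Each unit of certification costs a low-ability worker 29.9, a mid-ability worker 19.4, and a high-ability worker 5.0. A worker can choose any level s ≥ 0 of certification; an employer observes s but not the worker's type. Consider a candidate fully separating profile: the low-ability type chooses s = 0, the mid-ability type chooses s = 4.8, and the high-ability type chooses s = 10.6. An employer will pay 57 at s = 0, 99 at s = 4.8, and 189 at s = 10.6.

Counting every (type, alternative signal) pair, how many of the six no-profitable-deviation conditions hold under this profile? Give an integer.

Mid-ability (own payoff 99 − 19.4×4.8 = 5.88): to s=0 gives 57 → profitable ✗; to s=10.6 gives 189 − 19.4×10.6 = -16.64 → no gain ✓.
High-ability (own payoff 189 − 5.0×10.6 = 136): to s=0 gives 57 → no gain ✓; to s=4.8 gives 99 − 5.0×4.8 = 75 → no gain ✓.
Low-ability (own payoff 57): to s=4.8 gives 99 − 29.9×4.8 = -44.52 → no gain ✓; to s=10.6 gives 189 − 29.9×10.6 = -127.94 → no gain ✓.
5 of the 6 constraints hold; not an equilibrium.

5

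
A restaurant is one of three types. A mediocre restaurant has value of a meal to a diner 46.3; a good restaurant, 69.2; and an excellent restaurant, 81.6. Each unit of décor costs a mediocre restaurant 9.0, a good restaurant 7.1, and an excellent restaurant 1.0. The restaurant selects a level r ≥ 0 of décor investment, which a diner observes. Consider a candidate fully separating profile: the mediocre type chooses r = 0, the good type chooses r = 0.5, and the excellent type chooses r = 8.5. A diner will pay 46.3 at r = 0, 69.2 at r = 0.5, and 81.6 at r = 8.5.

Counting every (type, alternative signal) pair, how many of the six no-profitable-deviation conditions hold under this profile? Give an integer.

5

Excellent (own payoff 81.6 − 1.0×8.5 = 73.1): to r=0 gives 46.3 → no gain ✓; to r=0.5 gives 69.2 − 1.0×0.5 = 68.7 → no gain ✓.
Mediocre (own payoff 46.3): to r=0.5 gives 69.2 − 9.0×0.5 = 64.7 → profitable ✗; to r=8.5 gives 81.6 − 9.0×8.5 = 5.1 → no gain ✓.
Good (own payoff 69.2 − 7.1×0.5 = 65.65): to r=0 gives 46.3 → no gain ✓; to r=8.5 gives 81.6 − 7.1×8.5 = 21.25 → no gain ✓.
5 of the 6 constraints hold; not an equilibrium.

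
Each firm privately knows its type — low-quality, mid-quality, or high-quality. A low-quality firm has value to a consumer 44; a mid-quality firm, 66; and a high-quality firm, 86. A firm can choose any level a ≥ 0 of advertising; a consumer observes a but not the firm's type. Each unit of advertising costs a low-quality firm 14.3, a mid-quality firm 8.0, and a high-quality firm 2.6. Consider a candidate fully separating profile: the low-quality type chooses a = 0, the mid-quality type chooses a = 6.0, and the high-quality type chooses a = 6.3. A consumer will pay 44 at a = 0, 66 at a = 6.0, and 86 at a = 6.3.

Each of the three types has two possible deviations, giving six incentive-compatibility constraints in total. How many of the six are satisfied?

4

High-quality (own payoff 86 − 2.6×6.3 = 69.62): to a=0 gives 44 → no gain ✓; to a=6.0 gives 66 − 2.6×6.0 = 50.4 → no gain ✓.
Mid-quality (own payoff 66 − 8.0×6.0 = 18): to a=0 gives 44 → profitable ✗; to a=6.3 gives 86 − 8.0×6.3 = 35.6 → profitable ✗.
Low-quality (own payoff 44): to a=6.0 gives 66 − 14.3×6.0 = -19.8 → no gain ✓; to a=6.3 gives 86 − 14.3×6.3 = -4.09 → no gain ✓.
4 of the 6 constraints hold; not an equilibrium.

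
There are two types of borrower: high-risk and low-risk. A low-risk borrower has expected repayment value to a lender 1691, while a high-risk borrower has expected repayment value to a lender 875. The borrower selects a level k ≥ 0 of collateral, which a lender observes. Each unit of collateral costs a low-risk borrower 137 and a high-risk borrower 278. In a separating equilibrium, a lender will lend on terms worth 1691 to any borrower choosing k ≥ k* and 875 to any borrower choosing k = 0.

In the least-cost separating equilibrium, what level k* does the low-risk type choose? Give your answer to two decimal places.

A high-risk borrower choosing k = 0 receives 875.
Imitating at k* instead would pay 1691 at cost 278·k*, netting 1691 − 278·k*.
Indifference: 875 = 1691 − 278·k*, so k* = (1691 − 875) / 278 ≈ 2.94.
At k* the high-risk type's incentive constraint just binds; the low-risk type strictly prefers k* since its per-unit cost is lower.

2.94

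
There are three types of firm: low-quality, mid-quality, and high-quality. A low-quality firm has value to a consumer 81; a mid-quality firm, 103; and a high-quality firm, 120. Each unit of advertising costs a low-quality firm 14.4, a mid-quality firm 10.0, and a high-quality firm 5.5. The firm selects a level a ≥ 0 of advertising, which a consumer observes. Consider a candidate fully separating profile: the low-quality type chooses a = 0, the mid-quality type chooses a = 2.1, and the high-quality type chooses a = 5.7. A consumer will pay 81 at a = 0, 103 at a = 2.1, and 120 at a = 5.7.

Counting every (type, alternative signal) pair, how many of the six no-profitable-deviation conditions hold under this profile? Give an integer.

Mid-quality (own payoff 103 − 10.0×2.1 = 82): to a=0 gives 81 → no gain ✓; to a=5.7 gives 120 − 10.0×5.7 = 63 → no gain ✓.
High-quality (own payoff 120 − 5.5×5.7 = 88.65): to a=0 gives 81 → no gain ✓; to a=2.1 gives 103 − 5.5×2.1 = 91.45 → profitable ✗.
Low-quality (own payoff 81): to a=2.1 gives 103 − 14.4×2.1 = 72.76 → no gain ✓; to a=5.7 gives 120 − 14.4×5.7 = 37.92 → no gain ✓.
5 of the 6 constraints hold; not an equilibrium.

5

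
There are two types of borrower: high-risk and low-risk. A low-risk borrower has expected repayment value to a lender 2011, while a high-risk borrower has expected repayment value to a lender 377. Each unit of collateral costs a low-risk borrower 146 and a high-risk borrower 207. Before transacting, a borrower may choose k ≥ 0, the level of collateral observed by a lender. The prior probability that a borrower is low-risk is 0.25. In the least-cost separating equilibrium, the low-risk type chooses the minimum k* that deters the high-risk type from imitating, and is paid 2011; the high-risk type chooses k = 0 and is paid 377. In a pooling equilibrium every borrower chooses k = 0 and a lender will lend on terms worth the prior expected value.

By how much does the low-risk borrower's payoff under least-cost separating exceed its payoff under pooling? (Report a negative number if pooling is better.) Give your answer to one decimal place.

Least-cost separating signal: k* solves 377 = 2011 − 207·k*, so k* = (2011 − 377)/207 ≈ 7.8937.
Low-risk type's separating payoff: 2011 − 146 × k* = 2011 − 146 × (2011 − 377)/207 = 2011 − 238564/207 ≈ 858.517.
Pooling payoff: 0.25 × 2011 + 0.75 × 377 = 785.5.
Difference: 858.517 − 785.5 = 73.017, i.e. 73.0 to one decimal place.
The low-risk type prefers to separate.

73.0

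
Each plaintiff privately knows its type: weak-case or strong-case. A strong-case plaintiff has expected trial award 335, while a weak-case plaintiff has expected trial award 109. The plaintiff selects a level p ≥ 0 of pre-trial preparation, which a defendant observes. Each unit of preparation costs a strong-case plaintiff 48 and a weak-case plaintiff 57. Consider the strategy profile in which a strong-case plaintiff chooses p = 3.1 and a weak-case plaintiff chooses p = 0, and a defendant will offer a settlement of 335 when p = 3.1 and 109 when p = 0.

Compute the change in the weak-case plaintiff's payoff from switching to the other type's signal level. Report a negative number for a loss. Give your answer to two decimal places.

Playing p = 0 the weak-case plaintiff receives 109.
Deviating to p = 3.1 brings payment 335 at cost 57 × 3.1 = 176.7, netting 158.3.
Gain from deviating: 158.3 − 109 = 49.30.
The gain is positive, so the weak-case type's incentive-compatibility constraint is violated — this profile is not a separating equilibrium.

49.30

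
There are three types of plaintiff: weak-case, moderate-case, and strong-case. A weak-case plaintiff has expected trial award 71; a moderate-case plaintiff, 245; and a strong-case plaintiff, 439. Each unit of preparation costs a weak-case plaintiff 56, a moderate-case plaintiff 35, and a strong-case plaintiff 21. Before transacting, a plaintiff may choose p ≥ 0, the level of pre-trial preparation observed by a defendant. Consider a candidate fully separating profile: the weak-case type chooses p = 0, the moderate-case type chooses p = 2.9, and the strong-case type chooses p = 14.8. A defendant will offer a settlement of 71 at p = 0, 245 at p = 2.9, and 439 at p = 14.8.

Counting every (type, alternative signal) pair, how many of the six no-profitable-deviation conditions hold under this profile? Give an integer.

Weak-case (own payoff 71): to p=2.9 gives 245 − 56×2.9 = 82.6 → profitable ✗; to p=14.8 gives 439 − 56×14.8 = -389.8 → no gain ✓.
Strong-case (own payoff 439 − 21×14.8 = 128.2): to p=0 gives 71 → no gain ✓; to p=2.9 gives 245 − 21×2.9 = 184.1 → profitable ✗.
Moderate-case (own payoff 245 − 35×2.9 = 143.5): to p=0 gives 71 → no gain ✓; to p=14.8 gives 439 − 35×14.8 = -79 → no gain ✓.
4 of the 6 constraints hold; not an equilibrium.

4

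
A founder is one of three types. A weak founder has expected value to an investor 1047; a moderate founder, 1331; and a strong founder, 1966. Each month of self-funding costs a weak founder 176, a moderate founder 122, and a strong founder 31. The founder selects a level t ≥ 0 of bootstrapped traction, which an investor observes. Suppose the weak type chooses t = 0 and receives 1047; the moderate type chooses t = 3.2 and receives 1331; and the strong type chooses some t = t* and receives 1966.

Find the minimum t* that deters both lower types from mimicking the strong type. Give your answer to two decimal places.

Moderate type (on-path payoff 1331 − 122×3.2 = 940.6) won't mimic when 940.6 ≥ 1966 − 122·t*, i.e. t* ≥ 8.40.
Weak type (on-path payoff 1047) won't mimic when 1047 ≥ 1966 − 176·t*, i.e. t* ≥ 5.22.
Both must hold, so t* = max(5.22, 8.40) = 8.40. The moderate type's constraint binds.

8.40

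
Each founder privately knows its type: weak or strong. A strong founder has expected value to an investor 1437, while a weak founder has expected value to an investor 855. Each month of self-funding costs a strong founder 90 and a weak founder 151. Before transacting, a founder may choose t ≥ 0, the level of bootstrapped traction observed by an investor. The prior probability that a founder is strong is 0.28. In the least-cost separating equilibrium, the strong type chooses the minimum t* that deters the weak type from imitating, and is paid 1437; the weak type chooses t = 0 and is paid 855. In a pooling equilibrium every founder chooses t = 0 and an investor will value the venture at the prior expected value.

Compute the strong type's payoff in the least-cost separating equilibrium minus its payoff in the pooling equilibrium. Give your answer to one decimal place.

Least-cost separating signal: t* solves 855 = 1437 − 151·t*, so t* = (1437 − 855)/151 ≈ 3.8543.
Strong type's separating payoff: 1437 − 90 × t* = 1437 − 90 × (1437 − 855)/151 = 1437 − 52380/151 ≈ 1090.113.
Pooling payoff: 0.28 × 1437 + 0.72 × 855 = 1017.96.
Difference: 1090.113 − 1017.96 = 72.153, i.e. 72.2 to one decimal place.
The strong type prefers to separate.

72.2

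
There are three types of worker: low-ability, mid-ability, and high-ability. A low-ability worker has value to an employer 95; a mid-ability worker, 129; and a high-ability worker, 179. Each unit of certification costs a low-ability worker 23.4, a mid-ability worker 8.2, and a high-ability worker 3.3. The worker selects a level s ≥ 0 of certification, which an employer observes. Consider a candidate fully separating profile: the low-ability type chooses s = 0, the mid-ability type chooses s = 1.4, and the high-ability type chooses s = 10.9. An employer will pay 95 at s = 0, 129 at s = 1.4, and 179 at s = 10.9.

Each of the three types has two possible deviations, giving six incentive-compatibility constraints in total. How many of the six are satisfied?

High-ability (own payoff 179 − 3.3×10.9 = 143.03): to s=0 gives 95 → no gain ✓; to s=1.4 gives 129 − 3.3×1.4 = 124.38 → no gain ✓.
Mid-ability (own payoff 129 − 8.2×1.4 = 117.52): to s=0 gives 95 → no gain ✓; to s=10.9 gives 179 − 8.2×10.9 = 89.62 → no gain ✓.
Low-ability (own payoff 95): to s=1.4 gives 129 − 23.4×1.4 = 96.24 → profitable ✗; to s=10.9 gives 179 − 23.4×10.9 = -76.06 → no gain ✓.
5 of the 6 constraints hold; not an equilibrium.

5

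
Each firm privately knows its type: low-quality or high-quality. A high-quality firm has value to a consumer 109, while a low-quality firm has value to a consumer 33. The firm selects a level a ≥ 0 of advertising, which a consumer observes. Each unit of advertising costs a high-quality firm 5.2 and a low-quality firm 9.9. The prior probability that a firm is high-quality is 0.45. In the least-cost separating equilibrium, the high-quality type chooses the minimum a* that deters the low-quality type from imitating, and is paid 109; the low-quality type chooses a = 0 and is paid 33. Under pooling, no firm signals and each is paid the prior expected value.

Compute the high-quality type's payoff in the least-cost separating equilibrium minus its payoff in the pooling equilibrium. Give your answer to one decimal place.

1.9

Least-cost separating signal: a* solves 33 = 109 − 9.9·a*, so a* = (109 − 33)/9.9 ≈ 7.6768.
High-quality type's separating payoff: 109 − 5.2 × a* = 109 − 5.2 × (109 − 33)/9.9 = 109 − 395.2/9.9 ≈ 69.081.
Pooling payoff: 0.45 × 109 + 0.55 × 33 = 67.2.
Difference: 69.081 − 67.2 = 1.881, i.e. 1.9 to one decimal place.
The high-quality type prefers to separate.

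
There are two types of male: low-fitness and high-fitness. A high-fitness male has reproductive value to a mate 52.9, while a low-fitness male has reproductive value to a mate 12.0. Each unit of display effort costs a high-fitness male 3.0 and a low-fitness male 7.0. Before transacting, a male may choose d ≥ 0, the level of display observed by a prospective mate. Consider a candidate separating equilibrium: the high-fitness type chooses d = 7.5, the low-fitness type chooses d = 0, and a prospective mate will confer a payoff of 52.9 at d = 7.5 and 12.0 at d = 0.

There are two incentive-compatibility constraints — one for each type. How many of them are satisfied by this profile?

Low-fitness type: stay at 0 → 12.0; mimic → 52.9 − 7.0 × 7.5 = 0.4. IC holds (12.0 ≥ 0.4).
High-fitness type: signal → 52.9 − 3.0 × 7.5 = 30.4; deviate to 0 → 12.0. IC holds (30.4 ≥ 12.0).
2 of 2 constraints hold, so this is a separating equilibrium.

2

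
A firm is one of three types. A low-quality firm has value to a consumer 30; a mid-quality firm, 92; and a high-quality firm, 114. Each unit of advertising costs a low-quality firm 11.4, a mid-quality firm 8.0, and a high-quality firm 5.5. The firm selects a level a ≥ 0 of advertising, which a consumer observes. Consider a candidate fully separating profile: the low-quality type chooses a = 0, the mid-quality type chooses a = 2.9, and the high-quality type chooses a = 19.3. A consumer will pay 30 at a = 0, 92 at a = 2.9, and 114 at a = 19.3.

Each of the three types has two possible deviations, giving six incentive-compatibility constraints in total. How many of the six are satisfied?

Low-quality (own payoff 30): to a=2.9 gives 92 − 11.4×2.9 = 58.94 → profitable ✗; to a=19.3 gives 114 − 11.4×19.3 = -106.02 → no gain ✓.
High-quality (own payoff 114 − 5.5×19.3 = 7.85): to a=0 gives 30 → profitable ✗; to a=2.9 gives 92 − 5.5×2.9 = 76.05 → profitable ✗.
Mid-quality (own payoff 92 − 8.0×2.9 = 68.8): to a=0 gives 30 → no gain ✓; to a=19.3 gives 114 − 8.0×19.3 = -40.4 → no gain ✓.
3 of the 6 constraints hold; not an equilibrium.

3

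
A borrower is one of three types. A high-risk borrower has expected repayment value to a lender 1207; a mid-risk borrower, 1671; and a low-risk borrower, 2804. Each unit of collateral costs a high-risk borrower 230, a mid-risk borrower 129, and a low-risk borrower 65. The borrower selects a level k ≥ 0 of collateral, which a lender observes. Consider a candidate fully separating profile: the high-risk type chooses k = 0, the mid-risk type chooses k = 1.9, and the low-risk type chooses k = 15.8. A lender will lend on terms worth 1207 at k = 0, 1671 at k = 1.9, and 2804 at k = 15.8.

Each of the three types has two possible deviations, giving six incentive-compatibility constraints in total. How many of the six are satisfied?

5

Low-risk (own payoff 2804 − 65×15.8 = 1777): to k=0 gives 1207 → no gain ✓; to k=1.9 gives 1671 − 65×1.9 = 1547.5 → no gain ✓.
Mid-risk (own payoff 1671 − 129×1.9 = 1425.9): to k=0 gives 1207 → no gain ✓; to k=15.8 gives 2804 − 129×15.8 = 765.8 → no gain ✓.
High-risk (own payoff 1207): to k=1.9 gives 1671 − 230×1.9 = 1234 → profitable ✗; to k=15.8 gives 2804 − 230×15.8 = -830 → no gain ✓.
5 of the 6 constraints hold; not an equilibrium.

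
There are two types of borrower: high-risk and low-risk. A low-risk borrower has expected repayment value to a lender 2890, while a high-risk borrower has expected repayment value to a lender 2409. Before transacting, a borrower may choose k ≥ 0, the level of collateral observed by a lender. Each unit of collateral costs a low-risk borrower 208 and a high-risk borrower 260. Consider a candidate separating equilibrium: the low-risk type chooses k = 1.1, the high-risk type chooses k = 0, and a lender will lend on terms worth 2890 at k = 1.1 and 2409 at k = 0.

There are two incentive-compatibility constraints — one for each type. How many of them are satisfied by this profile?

1

Low-risk type: signal → 2890 − 208 × 1.1 = 2661.2; deviate to 0 → 2409. IC holds (2661.2 ≥ 2409).
High-risk type: stay at 0 → 2409; mimic → 2890 − 260 × 1.1 = 2604. IC fails (2409 < 2604).
1 of 2 constraints hold, so this profile is not an equilibrium.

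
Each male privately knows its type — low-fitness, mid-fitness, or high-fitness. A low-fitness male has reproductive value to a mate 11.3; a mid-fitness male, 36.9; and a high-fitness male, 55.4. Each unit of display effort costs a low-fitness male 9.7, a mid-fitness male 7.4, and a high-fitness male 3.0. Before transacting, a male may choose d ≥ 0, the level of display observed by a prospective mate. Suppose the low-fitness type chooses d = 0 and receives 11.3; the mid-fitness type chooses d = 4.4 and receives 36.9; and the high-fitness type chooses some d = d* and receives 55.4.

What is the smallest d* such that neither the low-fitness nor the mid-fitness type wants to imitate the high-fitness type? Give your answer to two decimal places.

6.90

Mid-fitness type (on-path payoff 36.9 − 7.4×4.4 = 4.34) won't mimic when 4.34 ≥ 55.4 − 7.4·d*, i.e. d* ≥ 6.90.
Low-fitness type (on-path payoff 11.3) won't mimic when 11.3 ≥ 55.4 − 9.7·d*, i.e. d* ≥ 4.55.
Both must hold, so d* = max(4.55, 6.90) = 6.90. The mid-fitness type's constraint binds.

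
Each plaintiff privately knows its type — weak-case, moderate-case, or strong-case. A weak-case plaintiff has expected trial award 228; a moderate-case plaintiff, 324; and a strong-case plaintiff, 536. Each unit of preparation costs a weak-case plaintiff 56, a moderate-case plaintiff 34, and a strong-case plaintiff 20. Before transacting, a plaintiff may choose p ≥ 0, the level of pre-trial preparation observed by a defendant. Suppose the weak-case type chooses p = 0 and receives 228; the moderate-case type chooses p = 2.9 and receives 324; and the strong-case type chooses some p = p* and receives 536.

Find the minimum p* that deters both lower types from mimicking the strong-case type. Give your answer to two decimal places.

9.14

Moderate-case type (on-path payoff 324 − 34×2.9 = 225.4) won't mimic when 225.4 ≥ 536 − 34·p*, i.e. p* ≥ 9.14.
Weak-case type (on-path payoff 228) won't mimic when 228 ≥ 536 − 56·p*, i.e. p* ≥ 5.50.
Both must hold, so p* = max(5.50, 9.14) = 9.14. The moderate-case type's constraint binds.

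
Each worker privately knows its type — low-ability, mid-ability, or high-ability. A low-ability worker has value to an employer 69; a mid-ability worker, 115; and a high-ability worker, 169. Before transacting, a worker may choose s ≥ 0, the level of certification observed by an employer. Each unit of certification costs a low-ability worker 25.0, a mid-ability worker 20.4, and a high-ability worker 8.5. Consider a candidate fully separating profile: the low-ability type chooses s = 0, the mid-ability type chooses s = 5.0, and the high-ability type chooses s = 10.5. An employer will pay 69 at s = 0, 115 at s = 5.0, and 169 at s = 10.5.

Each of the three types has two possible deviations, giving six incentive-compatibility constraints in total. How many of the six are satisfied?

Low-ability (own payoff 69): to s=5.0 gives 115 − 25.0×5.0 = -10 → no gain ✓; to s=10.5 gives 169 − 25.0×10.5 = -93.5 → no gain ✓.
Mid-ability (own payoff 115 − 20.4×5.0 = 13): to s=0 gives 69 → profitable ✗; to s=10.5 gives 169 − 20.4×10.5 = -45.2 → no gain ✓.
High-ability (own payoff 169 − 8.5×10.5 = 79.75): to s=0 gives 69 → no gain ✓; to s=5.0 gives 115 − 8.5×5.0 = 72.5 → no gain ✓.
5 of the 6 constraints hold; not an equilibrium.

5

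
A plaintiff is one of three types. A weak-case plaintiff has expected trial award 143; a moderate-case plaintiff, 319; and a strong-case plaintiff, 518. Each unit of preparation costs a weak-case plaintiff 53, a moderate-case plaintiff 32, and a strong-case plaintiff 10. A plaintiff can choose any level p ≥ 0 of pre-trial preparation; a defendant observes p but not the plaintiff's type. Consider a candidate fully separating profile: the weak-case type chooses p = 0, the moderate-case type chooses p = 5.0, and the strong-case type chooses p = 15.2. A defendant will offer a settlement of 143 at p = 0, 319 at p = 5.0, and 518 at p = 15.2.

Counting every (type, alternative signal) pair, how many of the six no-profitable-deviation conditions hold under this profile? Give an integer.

6

Weak-case (own payoff 143): to p=5.0 gives 319 − 53×5.0 = 54 → no gain ✓; to p=15.2 gives 518 − 53×15.2 = -287.6 → no gain ✓.
Strong-case (own payoff 518 − 10×15.2 = 366): to p=0 gives 143 → no gain ✓; to p=5.0 gives 319 − 10×5.0 = 269 → no gain ✓.
Moderate-case (own payoff 319 − 32×5.0 = 159): to p=0 gives 143 → no gain ✓; to p=15.2 gives 518 − 32×15.2 = 31.6 → no gain ✓.
6 of the 6 constraints hold; this profile is a separating equilibrium.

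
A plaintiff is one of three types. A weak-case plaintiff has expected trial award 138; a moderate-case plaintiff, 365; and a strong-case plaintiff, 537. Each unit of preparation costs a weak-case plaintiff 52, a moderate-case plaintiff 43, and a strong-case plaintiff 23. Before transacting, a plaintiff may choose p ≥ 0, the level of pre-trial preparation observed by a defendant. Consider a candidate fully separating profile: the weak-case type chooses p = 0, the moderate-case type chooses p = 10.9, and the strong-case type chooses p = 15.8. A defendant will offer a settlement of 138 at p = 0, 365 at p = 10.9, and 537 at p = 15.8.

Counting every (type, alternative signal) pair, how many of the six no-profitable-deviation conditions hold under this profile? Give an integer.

5

Weak-case (own payoff 138): to p=10.9 gives 365 − 52×10.9 = -201.8 → no gain ✓; to p=15.8 gives 537 − 52×15.8 = -284.6 → no gain ✓.
Moderate-case (own payoff 365 − 43×10.9 = -103.7): to p=0 gives 138 → profitable ✗; to p=15.8 gives 537 − 43×15.8 = -142.4 → no gain ✓.
Strong-case (own payoff 537 − 23×15.8 = 173.6): to p=0 gives 138 → no gain ✓; to p=10.9 gives 365 − 23×10.9 = 114.3 → no gain ✓.
5 of the 6 constraints hold; not an equilibrium.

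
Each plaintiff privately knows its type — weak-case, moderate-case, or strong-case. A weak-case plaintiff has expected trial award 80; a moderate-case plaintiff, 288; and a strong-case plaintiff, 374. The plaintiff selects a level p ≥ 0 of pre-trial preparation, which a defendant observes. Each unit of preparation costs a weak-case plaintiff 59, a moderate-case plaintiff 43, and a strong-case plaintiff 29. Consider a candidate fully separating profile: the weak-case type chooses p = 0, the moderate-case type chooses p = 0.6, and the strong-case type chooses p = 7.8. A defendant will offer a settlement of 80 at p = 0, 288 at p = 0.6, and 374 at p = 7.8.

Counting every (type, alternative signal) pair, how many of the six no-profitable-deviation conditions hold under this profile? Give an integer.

Strong-case (own payoff 374 − 29×7.8 = 147.8): to p=0 gives 80 → no gain ✓; to p=0.6 gives 288 − 29×0.6 = 270.6 → profitable ✗.
Moderate-case (own payoff 288 − 43×0.6 = 262.2): to p=0 gives 80 → no gain ✓; to p=7.8 gives 374 − 43×7.8 = 38.6 → no gain ✓.
Weak-case (own payoff 80): to p=0.6 gives 288 − 59×0.6 = 252.6 → profitable ✗; to p=7.8 gives 374 − 59×7.8 = -86.2 → no gain ✓.
4 of the 6 constraints hold; not an equilibrium.

4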